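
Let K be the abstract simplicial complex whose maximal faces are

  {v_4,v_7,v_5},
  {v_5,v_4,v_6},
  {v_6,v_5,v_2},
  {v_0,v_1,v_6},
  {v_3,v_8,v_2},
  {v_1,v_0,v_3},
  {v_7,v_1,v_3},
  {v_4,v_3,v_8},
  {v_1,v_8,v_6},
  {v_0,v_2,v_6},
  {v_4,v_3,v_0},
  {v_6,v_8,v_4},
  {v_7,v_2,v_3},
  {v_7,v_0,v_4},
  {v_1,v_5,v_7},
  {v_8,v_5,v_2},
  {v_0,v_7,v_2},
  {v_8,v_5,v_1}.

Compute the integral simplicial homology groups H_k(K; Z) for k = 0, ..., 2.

Order the vertices as v_0 < v_1 < v_2 < v_3 < v_4 < v_5 < v_6 < v_7 < v_8. Listing each simplex with vertices in this order, K has dimension 2 with simplices:

  0-simplices (9): [v_0], [v_1], [v_2], [v_3], [v_4], [v_5], [v_6], [v_7], [v_8]
  1-simplices (27): (27 of them)
  2-simplices (18): (18 of them)

giving chain groups C_0 ≅ Z^9, C_1 ≅ Z^27, C_2 ≅ Z^18.

The boundary map ∂_1: C_1 → C_0 is given by ∂[p,q] = [q] − [p]. For instance
  ∂[v_1,v_3] = [v_3] − [v_1].
The resulting 9×27 matrix has rank 8, and its Smith normal form has invariant factors (1,1,1,1,1,1,1,1).

Boundary ∂_2: C_2 → C_1 acts by ∂[p,q,r] = [q,r] − [p,r] + [p,q]. For instance
  ∂[v_3,v_4,v_8] = [v_4,v_8] − [v_3,v_8] + [v_3,v_4],
  ∂[v_0,v_1,v_6] = [v_1,v_6] − [v_0,v_6] + [v_0,v_1].
As a 27×18 matrix over Z this has rank 18, with invariant factors (1,1,1,1,1,1,1,1,1,1,1,1,1,1,1,1,1,2).

From H_k ≅ ker(∂_k) / im(∂_{k+1}) we obtain:

  H_0: rank C_0 − rank ∂_1 = 9 − 8 = 1, and the invariant factors of ∂_1 are all 1, so H_0 ≅ Z.
  H_1: rank ker ∂_1 − rank ∂_2 = (27 − 8) − 18 = 1, and ∂_2 has invariant factor 2 > 1, so H_1 ≅ Z ⊕ Z/2.
  H_2: rank ker ∂_2 − rank ∂_3 = (18 − 18) − 0 = 0, and there is no ∂_3, so H_2 ≅ 0.

H_0 = Z,  H_1 = Z ⊕ Z/2,  H_2 = 0.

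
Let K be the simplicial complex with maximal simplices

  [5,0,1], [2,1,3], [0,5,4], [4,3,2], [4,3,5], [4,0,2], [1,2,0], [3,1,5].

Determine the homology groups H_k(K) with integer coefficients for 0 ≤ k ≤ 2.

K has 6 vertices, 12 edges, 8 triangles.
rank ∂_0 = 0, rank ∂_1 = 5 ⇒ b_0 = 6 − 0 − 5 = 1; all invariant factors of ∂_1 are 1 so no torsion. So H_0 = Z.
rank ∂_1 = 5, rank ∂_2 = 7 ⇒ b_1 = 12 − 5 − 7 = 0; all invariant factors of ∂_2 are 1 so no torsion. So H_1 = 0.
rank ∂_2 = 7, rank ∂_3 = 0 ⇒ b_2 = 8 − 7 − 0 = 1. So H_2 = Z.

H_0 ≅ Z,  H_1 = 0,  H_2 ≅ Z.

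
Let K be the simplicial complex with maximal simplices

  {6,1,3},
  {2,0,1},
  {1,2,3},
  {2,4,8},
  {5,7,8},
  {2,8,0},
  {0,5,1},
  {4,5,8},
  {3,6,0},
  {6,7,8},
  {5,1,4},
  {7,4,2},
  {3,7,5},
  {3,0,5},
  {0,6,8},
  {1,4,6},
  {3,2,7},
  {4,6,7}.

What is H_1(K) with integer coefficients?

Take the total order 0 < 1 < 2 < 3 < 4 < 5 < 6 < 7 < 8 on the vertex set. Then K (dimension 2) consists of the simplices:

  0-simplices (9): [0], [1], [2], [3], [4], [5], [6], [7], [8]
  1-simplices (27): (27 of them)
  2-simplices (18): [0,1,2], [0,1,5], [0,2,8], [0,3,5], [0,3,6], [0,6,8], [1,2,3], [1,3,6], [1,4,5], [1,4,6], [2,3,7], [2,4,7], [2,4,8], [3,5,7], [4,5,8], [4,6,7], [5,7,8], [6,7,8]

Hence C_0 ≅ Z^9, C_1 ≅ Z^27, C_2 ≅ Z^18.

∂_1: C_1 → C_0 maps an edge to its endpoints' difference, ∂[p,q] = q − p. For instance
  ∂[0,8] = [8] − [0].
The 9×27 boundary matrix has rank 8 and Smith normal form diag(1,1,1,1,1,1,1,1).

Boundary ∂_2: C_2 → C_1 sends each 2-simplex [p,q,r] to [q,r] − [p,r] + [p,q]. For instance
  ∂[0,3,6] = [3,6] − [0,6] + [0,3],
  ∂[4,5,8] = [5,8] − [4,8] + [4,5].
As a 27×18 matrix over Z this has rank 18, with invariant factors (1,1,1,1,1,1,1,1,1,1,1,1,1,1,1,1,1,2).

Reading off H_k = ker ∂_k / im ∂_{k+1}:

  H_1: rank ker ∂_1 − rank ∂_2 = (27 − 8) − 18 = 1, and ∂_2 has invariant factor 2 > 1, so H_1 = Z ⊕ Z_2.

(K is a triangulation of the Klein bottle.)

H_1 = Z ⊕ Z_2.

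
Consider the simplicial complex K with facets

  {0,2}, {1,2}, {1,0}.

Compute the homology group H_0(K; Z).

Take the total order 0 < 1 < 2 on the vertex set. Then K (dimension 1) consists of the simplices:

  0-simplices (3): [0], [1], [2]
  1-simplices (3): [0,1], [0,2], [1,2]

Hence C_0 ≅ Z^3, C_1 ≅ Z^3.

Boundary ∂_1: C_1 → C_0 is given by ∂[p,q] = [q] − [p]. For instance
  ∂[0,1] = [1] − [0].
As a 3×3 matrix over Z this has rank 2, with invariant factors (1,1).

Now H_k = ker ∂_k / im ∂_{k+1}, so:

  H_0: rank C_0 − rank ∂_1 = 3 − 2 = 1, and the invariant factors of ∂_1 are all 1, so H_0 ≅ Z.

(K is a triangulation of the circle S^1.)

H_0 = Z.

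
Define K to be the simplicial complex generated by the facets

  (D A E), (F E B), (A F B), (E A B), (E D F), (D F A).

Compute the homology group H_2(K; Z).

H_2 ≅ Z.

Order the vertices as A < B < D < E < F. Listing each simplex with vertices in this order, K has dimension 2 with simplices:

  0-simplices (5): A, B, D, E, F
  1-simplices (9): AB, AD, AE, AF, BE, BF, DE, DF, EF
  2-simplices (6): ABE, ABF, ADE, ADF, BEF, DEF

so the chain groups are C_0 ≅ Z^5, C_1 ≅ Z^9, C_2 ≅ Z^6.

∂_1: C_1 → C_0 maps an edge to its endpoints' difference, ∂[p,q] = q − p. For instance
  ∂AF = F − A.
The resulting 5×9 matrix has rank 4, and its Smith normal form has invariant factors (1,1,1,1).

∂_2: C_2 → C_1 sends each 2-simplex [p,q,r] to [q,r] − [p,r] + [p,q]. For instance
  ∂ABE = BE − AE + AB,
  ∂ABF = BF − AF + AB.
The 9×6 boundary matrix has rank 5 and Smith normal form diag(1,1,1,1,1).

Now H_k = ker ∂_k / im ∂_{k+1}, so:

  H_2: rank ker ∂_2 − rank ∂_3 = (6 − 5) − 0 = 1, and there is no ∂_3, so H_2 ≅ Z.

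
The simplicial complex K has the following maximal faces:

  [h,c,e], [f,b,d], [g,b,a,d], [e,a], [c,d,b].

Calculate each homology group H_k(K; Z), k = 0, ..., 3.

Fix the vertex order a < b < c < d < e < f < g < h and write every simplex with vertices in increasing order. Then dim K = 3 and the simplices of K are:

  0-simplices (8): a, b, c, d, e, f, g, h
  1-simplices (14): ab, ad, ae, ag, bc, bd, bf, bg, cd, ce, ch, df, dg, eh
  2-simplices (7): abd, abg, adg, bcd, bdf, bdg, ceh
  3-simplices (1): abdg

Hence C_0 ≅ Z^8, C_1 ≅ Z^14, C_2 ≅ Z^7, C_3 ≅ Z^1.

Boundary ∂_1: C_1 → C_0 sends each edge [p,q] (with p < q) to q − p.
This gives a 8×14 integer matrix of rank 7; reducing to Smith normal form yields diagonal entries (1,1,1,1,1,1,1).

The boundary map ∂_2: C_2 → C_1 maps a triangle to the signed sum of its edges. For instance
  ∂bdg = dg − bg + bd,
  ∂bcd = cd − bd + bc.
The 14×7 boundary matrix has rank 6 and Smith normal form diag(1,1,1,1,1,1).

∂_3: C_3 → C_2 sends each 3-simplex σ to the alternating sum Σ_i (−1)^i (σ with its i-th vertex removed). For instance
  ∂abdg = bdg − adg + abg − abd.
The 7×1 boundary matrix has rank 1 and Smith normal form diag(1).

Computing H_k = (kernel of ∂_k) / (image of ∂_{k+1}):

  H_0: rank C_0 − rank ∂_1 = 8 − 7 = 1, and the invariant factors of ∂_1 are all 1, so H_0 ≅ Z.
  H_1: rank ker ∂_1 − rank ∂_2 = (14 − 7) − 6 = 1, and the invariant factors of ∂_2 are all 1, so H_1 ≅ Z.
  H_2: rank ker ∂_2 − rank ∂_3 = (7 − 6) − 1 = 0, and the invariant factors of ∂_3 are all 1, so H_2 ≅ 0.
  H_3: rank ker ∂_3 − rank ∂_4 = (1 − 1) − 0 = 0, and there is no ∂_4, so H_3 ≅ 0.

H_0 = Z,  H_1 = Z,  H_2 = 0,  H_3 = 0.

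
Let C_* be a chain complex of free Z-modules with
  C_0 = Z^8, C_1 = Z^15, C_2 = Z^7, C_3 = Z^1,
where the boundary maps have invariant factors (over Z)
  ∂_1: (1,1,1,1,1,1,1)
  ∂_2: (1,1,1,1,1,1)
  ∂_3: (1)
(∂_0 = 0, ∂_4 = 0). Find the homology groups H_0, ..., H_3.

H_0 = Z,  H_1 = Z^2,  H_2 = 0,  H_3 = 0.

H_0: b_0 = 8 − 0 − 7 = 1; torsion from ∂_1 factors > 1: none. So H_0 = Z.
H_1: b_1 = 15 − 7 − 6 = 2; torsion from ∂_2 factors > 1: none. So H_1 = Z^2.
H_2: b_2 = 7 − 6 − 1 = 0; torsion from ∂_3 factors > 1: none. So H_2 = 0.
H_3: b_3 = 1 − 1 − 0 = 0; torsion from ∂_4 factors > 1: none. So H_3 = 0.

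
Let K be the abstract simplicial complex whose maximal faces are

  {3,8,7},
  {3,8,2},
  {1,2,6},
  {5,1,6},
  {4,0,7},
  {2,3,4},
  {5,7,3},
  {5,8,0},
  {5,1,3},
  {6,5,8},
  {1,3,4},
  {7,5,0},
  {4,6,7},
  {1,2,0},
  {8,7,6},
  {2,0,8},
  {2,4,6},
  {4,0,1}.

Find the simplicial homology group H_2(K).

H_2 = 0.

Take the total order 0 < 1 < 2 < 3 < 4 < 5 < 6 < 7 < 8 on the vertex set. Then K (dimension 2) consists of the simplices:

  0-simplices (9): [0], [1], [2], [3], [4], [5], [6], [7], [8]
  1-simplices (27): (27 of them)
  2-simplices (18): [0,1,2], [0,1,4], [0,2,8], [0,4,7], [0,5,7], [0,5,8], [1,2,6], [1,3,4], [1,3,5], [1,5,6], [2,3,4], [2,3,8], [2,4,6], [3,5,7], [3,7,8], [4,6,7], [5,6,8], [6,7,8]

so the chain groups are C_0 ≅ Z^9, C_1 ≅ Z^27, C_2 ≅ Z^18.

The boundary map ∂_1: C_1 → C_0 sends each edge [p,q] (with p < q) to q − p.
The resulting 9×27 matrix has rank 8, and its Smith normal form has invariant factors (1,1,1,1,1,1,1,1).

∂_2: C_2 → C_1 sends each 2-simplex [p,q,r] to [q,r] − [p,r] + [p,q]. For instance
  ∂[2,3,8] = [3,8] − [2,8] + [2,3],
  ∂[2,4,6] = [4,6] − [2,6] + [2,4].
As a 27×18 matrix over Z this has rank 18, with invariant factors (1,1,1,1,1,1,1,1,1,1,1,1,1,1,1,1,1,2).

Reading off H_k = ker ∂_k / im ∂_{k+1}:

  H_2: rank ker ∂_2 − rank ∂_3 = (18 − 18) − 0 = 0, and there is no ∂_3, so H_2 = 0.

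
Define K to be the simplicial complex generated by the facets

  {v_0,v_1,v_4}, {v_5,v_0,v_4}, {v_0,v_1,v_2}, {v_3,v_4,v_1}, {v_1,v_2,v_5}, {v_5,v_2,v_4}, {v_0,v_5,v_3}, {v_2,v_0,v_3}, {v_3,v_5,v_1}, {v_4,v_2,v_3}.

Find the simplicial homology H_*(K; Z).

Order the vertices as v_0 < v_1 < v_2 < v_3 < v_4 < v_5. Listing each simplex with vertices in this order, K has dimension 2 with simplices:

  0-simplices (6): [v_0], [v_1], [v_2], [v_3], [v_4], [v_5]
  1-simplices (15): (15 of them)
  2-simplices (10): [v_0,v_1,v_2], [v_0,v_1,v_4], [v_0,v_2,v_3], [v_0,v_3,v_5], [v_0,v_4,v_5], [v_1,v_2,v_5], [v_1,v_3,v_4], [v_1,v_3,v_5], [v_2,v_3,v_4], [v_2,v_4,v_5]

giving chain groups C_0 ≅ Z^6, C_1 ≅ Z^15, C_2 ≅ Z^10.

∂_1: C_1 → C_0 maps an edge to its endpoints' difference, ∂[p,q] = q − p.
This gives a 6×15 integer matrix of rank 5; reducing to Smith normal form yields diagonal entries (1,1,1,1,1).

The boundary map ∂_2: C_2 → C_1 maps a triangle to the signed sum of its edges. For instance
  ∂[v_0,v_3,v_5] = [v_3,v_5] − [v_0,v_5] + [v_0,v_3],
  ∂[v_0,v_2,v_3] = [v_2,v_3] − [v_0,v_3] + [v_0,v_2].
The 15×10 boundary matrix has rank 10 and Smith normal form diag(1,1,1,1,1,1,1,1,1,2).

Reading off H_k = ker ∂_k / im ∂_{k+1}:

  H_0: rank C_0 − rank ∂_1 = 6 − 5 = 1, and the invariant factors of ∂_1 are all 1, so H_0 ≅ Z.
  H_1: rank ker ∂_1 − rank ∂_2 = (15 − 5) − 10 = 0, and ∂_2 has invariant factor 2 > 1, so H_1 ≅ Z/2.
  H_2: rank ker ∂_2 − rank ∂_3 = (10 − 10) − 0 = 0, and there is no ∂_3, so H_2 ≅ 0.

(K is a triangulation of the real projective plane RP^2.)

H_0 = Z,  H_1 = Z/2,  H_2 = 0.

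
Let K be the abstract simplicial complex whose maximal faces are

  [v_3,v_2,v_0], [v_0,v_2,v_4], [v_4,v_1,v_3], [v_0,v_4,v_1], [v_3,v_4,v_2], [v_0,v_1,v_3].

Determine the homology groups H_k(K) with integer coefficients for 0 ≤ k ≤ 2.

H_0 = Z,  H_1 = 0,  H_2 = Z.

Take the total order v_0 < v_1 < v_2 < v_3 < v_4 on the vertex set. Then K (dimension 2) consists of the simplices:

  0-simplices (5): [v_0], [v_1], [v_2], [v_3], [v_4]
  1-simplices (9): [v_0,v_1], [v_0,v_2], [v_0,v_3], [v_0,v_4], [v_1,v_3], [v_1,v_4], [v_2,v_3], [v_2,v_4], [v_3,v_4]
  2-simplices (6): [v_0,v_1,v_3], [v_0,v_1,v_4], [v_0,v_2,v_3], [v_0,v_2,v_4], [v_1,v_3,v_4], [v_2,v_3,v_4]

so the chain groups are C_0 ≅ Z^5, C_1 ≅ Z^9, C_2 ≅ Z^6.

Boundary ∂_1: C_1 → C_0 is given by ∂[p,q] = [q] − [p]. For instance
  ∂[v_0,v_1] = [v_1] − [v_0].
The 5×9 boundary matrix has rank 4 and Smith normal form diag(1,1,1,1).

Boundary ∂_2: C_2 → C_1 acts by ∂[p,q,r] = [q,r] − [p,r] + [p,q]. For instance
  ∂[v_2,v_3,v_4] = [v_3,v_4] − [v_2,v_4] + [v_2,v_3],
  ∂[v_0,v_2,v_3] = [v_2,v_3] − [v_0,v_3] + [v_0,v_2].
As a 9×6 matrix over Z this has rank 5, with invariant factors (1,1,1,1,1).

Reading off H_k = ker ∂_k / im ∂_{k+1}:

  H_0: rank C_0 − rank ∂_1 = 5 − 4 = 1, and the invariant factors of ∂_1 are all 1, so H_0 ≅ Z.
  H_1: rank ker ∂_1 − rank ∂_2 = (9 − 4) − 5 = 0, and the invariant factors of ∂_2 are all 1, so H_1 ≅ 0.
  H_2: rank ker ∂_2 − rank ∂_3 = (6 − 5) − 0 = 1, and there is no ∂_3, so H_2 ≅ Z.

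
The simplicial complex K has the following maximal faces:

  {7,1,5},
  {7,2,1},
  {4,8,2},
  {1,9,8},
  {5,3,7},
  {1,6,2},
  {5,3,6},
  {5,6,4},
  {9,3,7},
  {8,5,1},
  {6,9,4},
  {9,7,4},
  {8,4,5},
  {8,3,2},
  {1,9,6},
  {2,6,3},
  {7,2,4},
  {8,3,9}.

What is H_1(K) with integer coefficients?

H_1 ≅ Z^2.

Take the total order 1 < 2 < 3 < 4 < 5 < 6 < 7 < 8 < 9 on the vertex set. Then K (dimension 2) consists of the simplices:

  0-simplices (9): [1], [2], [3], [4], [5], [6], [7], [8], [9]
  1-simplices (27): (27 of them)
  2-simplices (18): [1,2,6], [1,2,7], [1,5,7], [1,5,8], [1,6,9], [1,8,9], [2,3,6], [2,3,8], [2,4,7], [2,4,8], [3,5,6], [3,5,7], [3,7,9], [3,8,9], [4,5,6], [4,5,8], [4,6,9], [4,7,9]

so the chain groups are C_0 ≅ Z^9, C_1 ≅ Z^27, C_2 ≅ Z^18.

The boundary map ∂_1: C_1 → C_0 sends each edge [p,q] (with p < q) to q − p. For instance
  ∂[3,5] = [5] − [3].
The resulting 9×27 matrix has rank 8, and its Smith normal form has invariant factors (1,1,1,1,1,1,1,1).

The boundary map ∂_2: C_2 → C_1 sends each 2-simplex [p,q,r] to [q,r] − [p,r] + [p,q]. For instance
  ∂[4,5,6] = [5,6] − [4,6] + [4,5],
  ∂[2,3,6] = [3,6] − [2,6] + [2,3].
The 27×18 boundary matrix has rank 17 and Smith normal form diag(1,1,1,1,1,1,1,1,1,1,1,1,1,1,1,1,1).

Now H_k = ker ∂_k / im ∂_{k+1}, so:

  H_1: rank ker ∂_1 − rank ∂_2 = (27 − 8) − 17 = 2, and the invariant factors of ∂_2 are all 1, so H_1 ≅ Z^2.

(K is a triangulation of the torus T^2.)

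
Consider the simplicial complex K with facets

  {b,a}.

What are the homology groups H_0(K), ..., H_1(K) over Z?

Take the total order a < b on the vertex set. Then K (dimension 1) consists of the simplices:

  0-simplices (2): a, b
  1-simplices (1): ab

Hence C_0 ≅ Z^2, C_1 ≅ Z^1.

∂_1: C_1 → C_0 maps an edge to its endpoints' difference, ∂[p,q] = q − p.
This gives a 2×1 integer matrix of rank 1; reducing to Smith normal form yields diagonal entries (1).

From H_k ≅ ker(∂_k) / im(∂_{k+1}) we obtain:

  H_0: rank C_0 − rank ∂_1 = 2 − 1 = 1, and the invariant factors of ∂_1 are all 1, so H_0 ≅ Z.
  H_1: rank ker ∂_1 − rank ∂_2 = (1 − 1) − 0 = 0, and there is no ∂_2, so H_1 ≅ 0.

H_0 = Z,  H_1 = 0.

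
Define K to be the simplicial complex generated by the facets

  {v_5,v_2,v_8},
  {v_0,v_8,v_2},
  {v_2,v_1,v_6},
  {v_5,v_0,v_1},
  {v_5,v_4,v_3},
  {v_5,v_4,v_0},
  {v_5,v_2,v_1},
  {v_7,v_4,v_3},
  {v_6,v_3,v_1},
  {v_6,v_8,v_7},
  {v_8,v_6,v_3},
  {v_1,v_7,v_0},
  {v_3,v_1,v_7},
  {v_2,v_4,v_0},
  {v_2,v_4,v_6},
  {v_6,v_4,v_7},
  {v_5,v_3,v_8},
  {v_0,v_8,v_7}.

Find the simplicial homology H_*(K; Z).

Fix the vertex order v_0 < v_1 < v_2 < v_3 < v_4 < v_5 < v_6 < v_7 < v_8 and write every simplex with vertices in increasing order. Then dim K = 2 and the simplices of K are:

  0-simplices (9): [v_0], [v_1], [v_2], [v_3], [v_4], [v_5], [v_6], [v_7], [v_8]
  1-simplices (27): (27 of them)
  2-simplices (18): (18 of them)

Hence C_0 ≅ Z^9, C_1 ≅ Z^27, C_2 ≅ Z^18.

∂_1: C_1 → C_0 is given by ∂[p,q] = [q] − [p]. For instance
  ∂[v_6,v_7] = [v_7] − [v_6].
The 9×27 boundary matrix has rank 8 and Smith normal form diag(1,1,1,1,1,1,1,1).

The boundary map ∂_2: C_2 → C_1 acts by ∂[p,q,r] = [q,r] − [p,r] + [p,q]. For instance
  ∂[v_0,v_2,v_4] = [v_2,v_4] − [v_0,v_4] + [v_0,v_2],
  ∂[v_2,v_4,v_6] = [v_4,v_6] − [v_2,v_6] + [v_2,v_4].
The 27×18 boundary matrix has rank 18 and Smith normal form diag(1,1,1,1,1,1,1,1,1,1,1,1,1,1,1,1,1,2).

Reading off H_k = ker ∂_k / im ∂_{k+1}:

  H_0: rank C_0 − rank ∂_1 = 9 − 8 = 1, and the invariant factors of ∂_1 are all 1, so H_0 ≅ Z.
  H_1: rank ker ∂_1 − rank ∂_2 = (27 − 8) − 18 = 1, and ∂_2 has invariant factor 2 > 1, so H_1 ≅ Z × Z/2.
  H_2: rank ker ∂_2 − rank ∂_3 = (18 − 18) − 0 = 0, and there is no ∂_3, so H_2 ≅ 0.

(K is a triangulation of the Klein bottle.)

H_0 ≅ Z,  H_1 ≅ Z × Z/2,  H_2 = 0.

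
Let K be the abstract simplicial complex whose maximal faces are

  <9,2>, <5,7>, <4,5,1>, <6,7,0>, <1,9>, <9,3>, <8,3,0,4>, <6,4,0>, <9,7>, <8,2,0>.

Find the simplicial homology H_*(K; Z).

Order the vertices as 0 < 1 < 2 < 3 < 4 < 5 < 6 < 7 < 8 < 9. Listing each simplex with vertices in this order, K has dimension 3 with simplices:

  0-simplices (10): [0], [1], [2], [3], [4], [5], [6], [7], [8], [9]
  1-simplices (20): [0,2], [0,3], [0,4], [0,6], [0,7], [0,8], [1,4], [1,5], [1,9], [2,8], [2,9], [3,4], [3,8], [3,9], [4,5], [4,6], [4,8], [5,7], [6,7], [7,9]
  2-simplices (8): [0,2,8], [0,3,4], [0,3,8], [0,4,6], [0,4,8], [0,6,7], [1,4,5], [3,4,8]
  3-simplices (1): [0,3,4,8]

giving chain groups C_0 ≅ Z^10, C_1 ≅ Z^20, C_2 ≅ Z^8, C_3 ≅ Z^1.

Boundary ∂_1: C_1 → C_0 maps an edge to its endpoints' difference, ∂[p,q] = q − p. For instance
  ∂[1,4] = [4] − [1].
The resulting 10×20 matrix has rank 9, and its Smith normal form has invariant factors (1,1,1,1,1,1,1,1,1).

Boundary ∂_2: C_2 → C_1 sends each 2-simplex [p,q,r] to [q,r] − [p,r] + [p,q]. For instance
  ∂[0,6,7] = [6,7] − [0,7] + [0,6],
  ∂[3,4,8] = [4,8] − [3,8] + [3,4].
As a 20×8 matrix over Z this has rank 7, with invariant factors (1,1,1,1,1,1,1).

The boundary map ∂_3: C_3 → C_2 sends each 3-simplex σ to the alternating sum Σ_i (−1)^i (σ with its i-th vertex removed). For instance
  ∂[0,3,4,8] = [3,4,8] − [0,4,8] + [0,3,8] − [0,3,4].
This gives a 8×1 integer matrix of rank 1; reducing to Smith normal form yields diagonal entries (1).

Computing H_k = (kernel of ∂_k) / (image of ∂_{k+1}):

  H_0: rank C_0 − rank ∂_1 = 10 − 9 = 1, and the invariant factors of ∂_1 are all 1, so H_0 = Z.
  H_1: rank ker ∂_1 − rank ∂_2 = (20 − 9) − 7 = 4, and the invariant factors of ∂_2 are all 1, so H_1 = Z^4.
  H_2: rank ker ∂_2 − rank ∂_3 = (8 − 7) − 1 = 0, and the invariant factors of ∂_3 are all 1, so H_2 = 0.
  H_3: rank ker ∂_3 − rank ∂_4 = (1 − 1) − 0 = 0, and there is no ∂_4, so H_3 = 0.

H_0 = Z,  H_1 = Z^4,  H_2 = 0,  H_3 = 0.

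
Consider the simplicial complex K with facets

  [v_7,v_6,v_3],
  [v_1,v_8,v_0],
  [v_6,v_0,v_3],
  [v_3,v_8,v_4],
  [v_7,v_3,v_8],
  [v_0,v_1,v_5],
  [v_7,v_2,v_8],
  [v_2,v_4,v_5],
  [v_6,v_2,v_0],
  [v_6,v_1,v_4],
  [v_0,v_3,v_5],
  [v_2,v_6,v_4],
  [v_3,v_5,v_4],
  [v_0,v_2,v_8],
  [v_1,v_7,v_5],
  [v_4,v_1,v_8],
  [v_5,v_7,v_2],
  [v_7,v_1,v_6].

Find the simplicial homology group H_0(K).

H_0 ≅ Z.

Take the total order v_0 < v_1 < v_2 < v_3 < v_4 < v_5 < v_6 < v_7 < v_8 on the vertex set. Then K (dimension 2) consists of the simplices:

  0-simplices (9): [v_0], [v_1], [v_2], [v_3], [v_4], [v_5], [v_6], [v_7], [v_8]
  1-simplices (27): (27 of them)
  2-simplices (18): (18 of them)

so the chain groups are C_0 ≅ Z^9, C_1 ≅ Z^27, C_2 ≅ Z^18.

The boundary map ∂_1: C_1 → C_0 sends each edge [p,q] (with p < q) to q − p.
As a 9×27 matrix over Z this has rank 8, with invariant factors (1,1,1,1,1,1,1,1).

The boundary map ∂_2: C_2 → C_1 maps a triangle to the signed sum of its edges. For instance
  ∂[v_3,v_7,v_8] = [v_7,v_8] − [v_3,v_8] + [v_3,v_7],
  ∂[v_3,v_6,v_7] = [v_6,v_7] − [v_3,v_7] + [v_3,v_6].
As a 27×18 matrix over Z this has rank 17, with invariant factors (1,1,1,1,1,1,1,1,1,1,1,1,1,1,1,1,1).

Reading off H_k = ker ∂_k / im ∂_{k+1}:

  H_0: rank C_0 − rank ∂_1 = 9 − 8 = 1, and the invariant factors of ∂_1 are all 1, so H_0 = Z.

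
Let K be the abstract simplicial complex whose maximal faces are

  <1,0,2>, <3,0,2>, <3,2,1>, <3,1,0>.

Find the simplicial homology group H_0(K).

H_0 ≅ Z.

Take the total order 0 < 1 < 2 < 3 on the vertex set. Then K (dimension 2) consists of the simplices:

  0-simplices (4): [0], [1], [2], [3]
  1-simplices (6): [0,1], [0,2], [0,3], [1,2], [1,3], [2,3]
  2-simplices (4): [0,1,2], [0,1,3], [0,2,3], [1,2,3]

so the chain groups are C_0 ≅ Z^4, C_1 ≅ Z^6, C_2 ≅ Z^4.

Boundary ∂_1: C_1 → C_0 is given by ∂[p,q] = [q] − [p]. For instance
  ∂[1,2] = [2] − [1].
The resulting 4×6 matrix has rank 3, and its Smith normal form has invariant factors (1,1,1).

Boundary ∂_2: C_2 → C_1 acts by ∂[p,q,r] = [q,r] − [p,r] + [p,q]. For instance
  ∂[0,1,3] = [1,3] − [0,3] + [0,1],
  ∂[0,1,2] = [1,2] − [0,2] + [0,1].
This gives a 6×4 integer matrix of rank 3; reducing to Smith normal form yields diagonal entries (1,1,1).

Computing H_k = (kernel of ∂_k) / (image of ∂_{k+1}):

  H_0: rank C_0 − rank ∂_1 = 4 − 3 = 1, and the invariant factors of ∂_1 are all 1, so H_0 ≅ Z.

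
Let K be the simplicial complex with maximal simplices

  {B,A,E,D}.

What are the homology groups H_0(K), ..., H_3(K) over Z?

We work with the vertex ordering A < B < D < E. The simplices of K, each written with vertices in increasing order, are:

  0-simplices (4): A, B, D, E
  1-simplices (6): AB, AD, AE, BD, BE, DE
  2-simplices (4): ABD, ABE, ADE, BDE
  3-simplices (1): ABDE

giving chain groups C_0 ≅ Z^4, C_1 ≅ Z^6, C_2 ≅ Z^4, C_3 ≅ Z^1.

Boundary ∂_1: C_1 → C_0 sends each edge [p,q] (with p < q) to q − p. For instance
  ∂AE = E − A.
This gives a 4×6 integer matrix of rank 3; reducing to Smith normal form yields diagonal entries (1,1,1).

Boundary ∂_2: C_2 → C_1 sends each 2-simplex [p,q,r] to [q,r] − [p,r] + [p,q]. For instance
  ∂ABE = BE − AE + AB,
  ∂ADE = DE − AE + AD.
The 6×4 boundary matrix has rank 3 and Smith normal form diag(1,1,1).

Boundary ∂_3: C_3 → C_2 sends each 3-simplex σ to the alternating sum Σ_i (−1)^i (σ with its i-th vertex removed). For instance
  ∂ABDE = BDE − ADE + ABE − ABD.
This gives a 4×1 integer matrix of rank 1; reducing to Smith normal form yields diagonal entries (1).

From H_k ≅ ker(∂_k) / im(∂_{k+1}) we obtain:

  H_0: rank C_0 − rank ∂_1 = 4 − 3 = 1, and the invariant factors of ∂_1 are all 1, so H_0 ≅ Z.
  H_1: rank ker ∂_1 − rank ∂_2 = (6 − 3) − 3 = 0, and the invariant factors of ∂_2 are all 1, so H_1 ≅ 0.
  H_2: rank ker ∂_2 − rank ∂_3 = (4 − 3) − 1 = 0, and the invariant factors of ∂_3 are all 1, so H_2 ≅ 0.
  H_3: rank ker ∂_3 − rank ∂_4 = (1 − 1) − 0 = 0, and there is no ∂_4, so H_3 ≅ 0.

H_0 = Z,  H_1 = 0,  H_2 = 0,  H_3 = 0.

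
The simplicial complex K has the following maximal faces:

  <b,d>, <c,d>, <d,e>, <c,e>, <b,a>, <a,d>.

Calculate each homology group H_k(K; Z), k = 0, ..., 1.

H_0 ≅ Z,  H_1 ≅ Z^2.

We work with the vertex ordering a < b < c < d < e. The simplices of K, each written with vertices in increasing order, are:

  0-simplices (5): a, b, c, d, e
  1-simplices (6): ab, ad, bd, cd, ce, de

giving chain groups C_0 ≅ Z^5, C_1 ≅ Z^6.

∂_1: C_1 → C_0 is given by ∂[p,q] = [q] − [p].
The 5×6 boundary matrix has rank 4 and Smith normal form diag(1,1,1,1).

Now H_k = ker ∂_k / im ∂_{k+1}, so:

  H_0: rank C_0 − rank ∂_1 = 5 − 4 = 1, and the invariant factors of ∂_1 are all 1, so H_0 = Z.
  H_1: rank ker ∂_1 − rank ∂_2 = (6 − 4) − 0 = 2, and there is no ∂_2, so H_1 = Z^2.

As a check, the Euler characteristic is 5 − 6 = -1, which agrees with 1 − 2 = -1.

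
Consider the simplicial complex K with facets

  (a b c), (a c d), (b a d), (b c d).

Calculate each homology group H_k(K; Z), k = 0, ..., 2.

Fix the vertex order a < b < c < d and write every simplex with vertices in increasing order. Then dim K = 2 and the simplices of K are:

  0-simplices (4): a, b, c, d
  1-simplices (6): ab, ac, ad, bc, bd, cd
  2-simplices (4): abc, abd, acd, bcd

so the chain groups are C_0 ≅ Z^4, C_1 ≅ Z^6, C_2 ≅ Z^4.

The boundary map ∂_1: C_1 → C_0 maps an edge to its endpoints' difference, ∂[p,q] = q − p. For instance
  ∂bc = c − b.
This gives a 4×6 integer matrix of rank 3; reducing to Smith normal form yields diagonal entries (1,1,1).

The boundary map ∂_2: C_2 → C_1 acts by ∂[p,q,r] = [q,r] − [p,r] + [p,q]. For instance
  ∂abd = bd − ad + ab,
  ∂acd = cd − ad + ac.
This gives a 6×4 integer matrix of rank 3; reducing to Smith normal form yields diagonal entries (1,1,1).

Reading off H_k = ker ∂_k / im ∂_{k+1}:

  H_0: rank C_0 − rank ∂_1 = 4 − 3 = 1, and the invariant factors of ∂_1 are all 1, so H_0 ≅ Z.
  H_1: rank ker ∂_1 − rank ∂_2 = (6 − 3) − 3 = 0, and the invariant factors of ∂_2 are all 1, so H_1 ≅ 0.
  H_2: rank ker ∂_2 − rank ∂_3 = (4 − 3) − 0 = 1, and there is no ∂_3, so H_2 ≅ Z.

As a check, the Euler characteristic is 4 − 6 + 4 = 2, which agrees with 1 − 0 + 1 = 2.

H_0 = Z,  H_1 = 0,  H_2 = Z.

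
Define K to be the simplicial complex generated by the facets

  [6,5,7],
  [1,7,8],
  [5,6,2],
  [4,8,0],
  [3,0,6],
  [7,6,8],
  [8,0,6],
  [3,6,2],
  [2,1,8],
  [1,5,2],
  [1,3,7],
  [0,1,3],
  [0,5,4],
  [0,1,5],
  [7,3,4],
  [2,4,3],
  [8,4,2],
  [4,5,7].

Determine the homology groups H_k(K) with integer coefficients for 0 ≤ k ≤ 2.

Fix the vertex order 0 < 1 < 2 < 3 < 4 < 5 < 6 < 7 < 8 and write every simplex with vertices in increasing order. Then dim K = 2 and the simplices of K are:

  0-simplices (9): [0], [1], [2], [3], [4], [5], [6], [7], [8]
  1-simplices (27): (27 of them)
  2-simplices (18): [0,1,3], [0,1,5], [0,3,6], [0,4,5], [0,4,8], [0,6,8], [1,2,5], [1,2,8], [1,3,7], [1,7,8], [2,3,4], [2,3,6], [2,4,8], [2,5,6], [3,4,7], [4,5,7], [5,6,7], [6,7,8]

so the chain groups are C_0 ≅ Z^9, C_1 ≅ Z^27, C_2 ≅ Z^18.

∂_1: C_1 → C_0 maps an edge to its endpoints' difference, ∂[p,q] = q − p.
The resulting 9×27 matrix has rank 8, and its Smith normal form has invariant factors (1,1,1,1,1,1,1,1).

The boundary map ∂_2: C_2 → C_1 maps a triangle to the signed sum of its edges. For instance
  ∂[2,3,6] = [3,6] − [2,6] + [2,3],
  ∂[1,3,7] = [3,7] − [1,7] + [1,3].
The 27×18 boundary matrix has rank 17 and Smith normal form diag(1,1,1,1,1,1,1,1,1,1,1,1,1,1,1,1,1).

Now H_k = ker ∂_k / im ∂_{k+1}, so:

  H_0: rank C_0 − rank ∂_1 = 9 − 8 = 1, and the invariant factors of ∂_1 are all 1, so H_0 = Z.
  H_1: rank ker ∂_1 − rank ∂_2 = (27 − 8) − 17 = 2, and the invariant factors of ∂_2 are all 1, so H_1 = Z^2.
  H_2: rank ker ∂_2 − rank ∂_3 = (18 − 17) − 0 = 1, and there is no ∂_3, so H_2 = Z.

As a check, the Euler characteristic is 9 − 27 + 18 = 0, which agrees with 1 − 2 + 1 = 0.
(K is a triangulation of the torus T^2.)

H_0 ≅ Z,  H_1 ≅ Z^2,  H_2 ≅ Z.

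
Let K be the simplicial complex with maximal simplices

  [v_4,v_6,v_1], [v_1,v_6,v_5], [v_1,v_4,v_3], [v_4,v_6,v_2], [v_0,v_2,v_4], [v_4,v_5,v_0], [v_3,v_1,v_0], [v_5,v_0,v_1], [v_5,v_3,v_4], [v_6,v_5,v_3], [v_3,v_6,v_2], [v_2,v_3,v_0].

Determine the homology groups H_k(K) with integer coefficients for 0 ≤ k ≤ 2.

H_0 = Z,  H_1 = Z_2,  H_2 = 0.

K has 7 vertices, 18 edges, 12 triangles.
rank ∂_0 = 0, rank ∂_1 = 6 ⇒ b_0 = 7 − 0 − 6 = 1; all invariant factors of ∂_1 are 1 so no torsion. So H_0 = Z.
rank ∂_1 = 6, rank ∂_2 = 12 ⇒ b_1 = 18 − 6 − 12 = 0; ∂_2 has invariant factor(s) [2] giving torsion. So H_1 = Z_2.
rank ∂_2 = 12, rank ∂_3 = 0 ⇒ b_2 = 12 − 12 − 0 = 0. So H_2 = 0.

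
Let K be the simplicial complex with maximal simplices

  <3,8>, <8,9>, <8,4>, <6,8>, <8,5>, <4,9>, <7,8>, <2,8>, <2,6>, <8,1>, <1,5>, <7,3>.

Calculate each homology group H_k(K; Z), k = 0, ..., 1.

Take the total order 1 < 2 < 3 < 4 < 5 < 6 < 7 < 8 < 9 on the vertex set. Then K (dimension 1) consists of the simplices:

  0-simplices (9): [1], [2], [3], [4], [5], [6], [7], [8], [9]
  1-simplices (12): [1,5], [1,8], [2,6], [2,8], [3,7], [3,8], [4,8], [4,9], [5,8], [6,8], [7,8], [8,9]

Hence C_0 ≅ Z^9, C_1 ≅ Z^12.

The boundary map ∂_1: C_1 → C_0 sends each edge [p,q] (with p < q) to q − p.
As a 9×12 matrix over Z this has rank 8, with invariant factors (1,1,1,1,1,1,1,1).

Computing H_k = (kernel of ∂_k) / (image of ∂_{k+1}):

  H_0: rank C_0 − rank ∂_1 = 9 − 8 = 1, and the invariant factors of ∂_1 are all 1, so H_0 = Z.
  H_1: rank ker ∂_1 − rank ∂_2 = (12 − 8) − 0 = 4, and there is no ∂_2, so H_1 = Z^4.

(K is a triangulation of a wedge of 4 circles.)

H_0 ≅ Z,  H_1 ≅ Z^4.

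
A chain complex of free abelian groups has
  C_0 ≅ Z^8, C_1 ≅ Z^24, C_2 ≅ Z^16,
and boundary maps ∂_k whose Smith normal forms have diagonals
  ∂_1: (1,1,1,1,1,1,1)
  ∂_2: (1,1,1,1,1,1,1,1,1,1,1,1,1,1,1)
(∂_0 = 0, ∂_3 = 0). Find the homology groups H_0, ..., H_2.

H_0: b_0 = 8 − 0 − 7 = 1; torsion from ∂_1 factors > 1: none. So H_0 ≅ Z.
H_1: b_1 = 24 − 7 − 15 = 2; torsion from ∂_2 factors > 1: none. So H_1 ≅ Z^2.
H_2: b_2 = 16 − 15 − 0 = 1; torsion from ∂_3 factors > 1: none. So H_2 ≅ Z.

H_0 ≅ Z,  H_1 ≅ Z^2,  H_2 ≅ Z.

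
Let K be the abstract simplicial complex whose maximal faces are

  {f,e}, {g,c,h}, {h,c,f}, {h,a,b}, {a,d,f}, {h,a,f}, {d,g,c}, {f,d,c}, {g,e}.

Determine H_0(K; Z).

We work with the vertex ordering a < b < c < d < e < f < g < h. The simplices of K, each written with vertices in increasing order, are:

  0-simplices (8): a, b, c, d, e, f, g, h
  1-simplices (15): ab, ad, af, ah, bh, cd, cf, cg, ch, df, dg, ef, eg, fh, gh
  2-simplices (7): abh, adf, afh, cdf, cdg, cfh, cgh

Hence C_0 ≅ Z^8, C_1 ≅ Z^15, C_2 ≅ Z^7.

∂_1: C_1 → C_0 is given by ∂[p,q] = [q] − [p]. For instance
  ∂ab = b − a.
The resulting 8×15 matrix has rank 7, and its Smith normal form has invariant factors (1,1,1,1,1,1,1).

The boundary map ∂_2: C_2 → C_1 acts by ∂[p,q,r] = [q,r] − [p,r] + [p,q]. For instance
  ∂afh = fh − ah + af,
  ∂cgh = gh − ch + cg.
This gives a 15×7 integer matrix of rank 7; reducing to Smith normal form yields diagonal entries (1,1,1,1,1,1,1).

Now H_k = ker ∂_k / im ∂_{k+1}, so:

  H_0: rank C_0 − rank ∂_1 = 8 − 7 = 1, and the invariant factors of ∂_1 are all 1, so H_0 ≅ Z.

H_0 ≅ Z.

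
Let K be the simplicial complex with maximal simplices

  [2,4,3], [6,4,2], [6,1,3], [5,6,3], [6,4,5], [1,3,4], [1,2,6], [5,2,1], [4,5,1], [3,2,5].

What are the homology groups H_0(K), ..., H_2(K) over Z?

H_0 = Z,  H_1 = Z/2,  H_2 = 0.

Order the vertices as 1 < 2 < 3 < 4 < 5 < 6. Listing each simplex with vertices in this order, K has dimension 2 with simplices:

  0-simplices (6): [1], [2], [3], [4], [5], [6]
  1-simplices (15): [1,2], [1,3], [1,4], [1,5], [1,6], [2,3], [2,4], [2,5], [2,6], [3,4], [3,5], [3,6], [4,5], [4,6], [5,6]
  2-simplices (10): [1,2,5], [1,2,6], [1,3,4], [1,3,6], [1,4,5], [2,3,4], [2,3,5], [2,4,6], [3,5,6], [4,5,6]

so the chain groups are C_0 ≅ Z^6, C_1 ≅ Z^15, C_2 ≅ Z^10.

∂_1: C_1 → C_0 sends each edge [p,q] (with p < q) to q − p. For instance
  ∂[5,6] = [6] − [5].
As a 6×15 matrix over Z this has rank 5, with invariant factors (1,1,1,1,1).

Boundary ∂_2: C_2 → C_1 maps a triangle to the signed sum of its edges. For instance
  ∂[4,5,6] = [5,6] − [4,6] + [4,5],
  ∂[1,4,5] = [4,5] − [1,5] + [1,4].
The 15×10 boundary matrix has rank 10 and Smith normal form diag(1,1,1,1,1,1,1,1,1,2).

Computing H_k = (kernel of ∂_k) / (image of ∂_{k+1}):

  H_0: rank C_0 − rank ∂_1 = 6 − 5 = 1, and the invariant factors of ∂_1 are all 1, so H_0 = Z.
  H_1: rank ker ∂_1 − rank ∂_2 = (15 − 5) − 10 = 0, and ∂_2 has invariant factor 2 > 1, so H_1 = Z/2.
  H_2: rank ker ∂_2 − rank ∂_3 = (10 − 10) − 0 = 0, and there is no ∂_3, so H_2 = 0.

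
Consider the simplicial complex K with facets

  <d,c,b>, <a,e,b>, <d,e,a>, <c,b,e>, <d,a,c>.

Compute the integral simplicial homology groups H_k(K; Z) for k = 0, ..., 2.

K has 5 vertices, 10 edges, 5 triangles.
rank ∂_0 = 0, rank ∂_1 = 4 ⇒ b_0 = 5 − 0 − 4 = 1; all invariant factors of ∂_1 are 1 so no torsion. So H_0 = Z.
rank ∂_1 = 4, rank ∂_2 = 5 ⇒ b_1 = 10 − 4 − 5 = 1; all invariant factors of ∂_2 are 1 so no torsion. So H_1 = Z.
rank ∂_2 = 5, rank ∂_3 = 0 ⇒ b_2 = 5 − 5 − 0 = 0. So H_2 = 0.

H_0 = Z,  H_1 = Z,  H_2 = 0.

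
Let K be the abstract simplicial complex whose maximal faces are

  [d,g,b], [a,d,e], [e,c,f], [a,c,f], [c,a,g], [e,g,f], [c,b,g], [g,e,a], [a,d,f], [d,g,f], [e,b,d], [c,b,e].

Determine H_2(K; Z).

H_2 ≅ 0.

We work with the vertex ordering a < b < c < d < e < f < g. The simplices of K, each written with vertices in increasing order, are:

  0-simplices (7): a, b, c, d, e, f, g
  1-simplices (18): ac, ad, ae, af, ag, bc, bd, be, bg, ce, cf, cg, de, df, dg, ef, eg, fg
  2-simplices (12): acf, acg, ade, adf, aeg, bce, bcg, bde, bdg, cef, dfg, efg

Hence C_0 ≅ Z^7, C_1 ≅ Z^18, C_2 ≅ Z^12.

Boundary ∂_1: C_1 → C_0 is given by ∂[p,q] = [q] − [p]. For instance
  ∂df = f − d.
This gives a 7×18 integer matrix of rank 6; reducing to Smith normal form yields diagonal entries (1,1,1,1,1,1).

Boundary ∂_2: C_2 → C_1 maps a triangle to the signed sum of its edges. For instance
  ∂bce = ce − be + bc,
  ∂bcg = cg − bg + bc.
The resulting 18×12 matrix has rank 12, and its Smith normal form has invariant factors (1,1,1,1,1,1,1,1,1,1,1,2).

Now H_k = ker ∂_k / im ∂_{k+1}, so:

  H_2: rank ker ∂_2 − rank ∂_3 = (12 − 12) − 0 = 0, and there is no ∂_3, so H_2 = 0.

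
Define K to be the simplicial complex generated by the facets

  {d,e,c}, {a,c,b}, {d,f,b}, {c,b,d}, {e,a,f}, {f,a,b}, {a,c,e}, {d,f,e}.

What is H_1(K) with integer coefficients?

Order the vertices as a < b < c < d < e < f. Listing each simplex with vertices in this order, K has dimension 2 with simplices:

  0-simplices (6): a, b, c, d, e, f
  1-simplices (12): ab, ac, ae, af, bc, bd, bf, cd, ce, de, df, ef
  2-simplices (8): abc, abf, ace, aef, bcd, bdf, cde, def

Hence C_0 ≅ Z^6, C_1 ≅ Z^12, C_2 ≅ Z^8.

∂_1: C_1 → C_0 maps an edge to its endpoints' difference, ∂[p,q] = q − p. For instance
  ∂ab = b − a.
As a 6×12 matrix over Z this has rank 5, with invariant factors (1,1,1,1,1).

The boundary map ∂_2: C_2 → C_1 maps a triangle to the signed sum of its edges. For instance
  ∂aef = ef − af + ae,
  ∂bcd = cd − bd + bc.
As a 12×8 matrix over Z this has rank 7, with invariant factors (1,1,1,1,1,1,1).

Reading off H_k = ker ∂_k / im ∂_{k+1}:

  H_1: rank ker ∂_1 − rank ∂_2 = (12 − 5) − 7 = 0, and the invariant factors of ∂_2 are all 1, so H_1 = 0.

(K is a triangulation of the 2-sphere S^2.)

H_1 ≅ 0.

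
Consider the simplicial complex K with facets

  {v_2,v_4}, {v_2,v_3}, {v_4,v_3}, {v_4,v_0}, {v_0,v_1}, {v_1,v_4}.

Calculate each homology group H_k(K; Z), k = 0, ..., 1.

H_0 = Z,  H_1 = Z^2.

We work with the vertex ordering v_0 < v_1 < v_2 < v_3 < v_4. The simplices of K, each written with vertices in increasing order, are:

  0-simplices (5): [v_0], [v_1], [v_2], [v_3], [v_4]
  1-simplices (6): [v_0,v_1], [v_0,v_4], [v_1,v_4], [v_2,v_3], [v_2,v_4], [v_3,v_4]

giving chain groups C_0 ≅ Z^5, C_1 ≅ Z^6.

∂_1: C_1 → C_0 maps an edge to its endpoints' difference, ∂[p,q] = q − p.
The resulting 5×6 matrix has rank 4, and its Smith normal form has invariant factors (1,1,1,1).

Now H_k = ker ∂_k / im ∂_{k+1}, so:

  H_0: rank C_0 − rank ∂_1 = 5 − 4 = 1, and the invariant factors of ∂_1 are all 1, so H_0 = Z.
  H_1: rank ker ∂_1 − rank ∂_2 = (6 − 4) − 0 = 2, and there is no ∂_2, so H_1 = Z^2.

(K is a triangulation of a wedge of 2 circles.)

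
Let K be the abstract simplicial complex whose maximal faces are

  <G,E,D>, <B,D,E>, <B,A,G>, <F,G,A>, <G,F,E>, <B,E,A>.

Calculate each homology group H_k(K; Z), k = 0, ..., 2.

K has 6 vertices, 12 edges, 6 triangles.
rank ∂_0 = 0, rank ∂_1 = 5 ⇒ b_0 = 6 − 0 − 5 = 1; all invariant factors of ∂_1 are 1 so no torsion. So H_0 ≅ Z.
rank ∂_1 = 5, rank ∂_2 = 6 ⇒ b_1 = 12 − 5 − 6 = 1; all invariant factors of ∂_2 are 1 so no torsion. So H_1 ≅ Z.
rank ∂_2 = 6, rank ∂_3 = 0 ⇒ b_2 = 6 − 6 − 0 = 0. So H_2 ≅ 0.

H_0 ≅ Z,  H_1 ≅ Z,  H_2 = 0.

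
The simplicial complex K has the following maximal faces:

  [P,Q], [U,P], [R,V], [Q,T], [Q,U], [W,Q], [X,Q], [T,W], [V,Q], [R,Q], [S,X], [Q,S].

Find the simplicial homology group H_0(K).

H_0 = Z.

Take the total order P < Q < R < S < T < U < V < W < X on the vertex set. Then K (dimension 1) consists of the simplices:

  0-simplices (9): P, Q, R, S, T, U, V, W, X
  1-simplices (12): PQ, PU, QR, QS, QT, QU, QV, QW, QX, RV, SX, TW

giving chain groups C_0 ≅ Z^9, C_1 ≅ Z^12.

∂_1: C_1 → C_0 maps an edge to its endpoints' difference, ∂[p,q] = q − p. For instance
  ∂QS = S − Q.
The 9×12 boundary matrix has rank 8 and Smith normal form diag(1,1,1,1,1,1,1,1).

Now H_k = ker ∂_k / im ∂_{k+1}, so:

  H_0: rank C_0 − rank ∂_1 = 9 − 8 = 1, and the invariant factors of ∂_1 are all 1, so H_0 ≅ Z.

(K is a triangulation of a wedge of 4 circles.)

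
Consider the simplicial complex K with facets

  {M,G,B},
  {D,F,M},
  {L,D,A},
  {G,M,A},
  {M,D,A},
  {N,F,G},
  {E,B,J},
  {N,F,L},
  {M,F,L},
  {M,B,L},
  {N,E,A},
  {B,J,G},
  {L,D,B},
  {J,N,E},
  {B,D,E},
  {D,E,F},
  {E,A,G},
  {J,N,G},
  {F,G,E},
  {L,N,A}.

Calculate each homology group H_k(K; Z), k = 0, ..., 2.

H_0 = Z,  H_1 = Z ⊕ Z/2,  H_2 = 0.

We work with the vertex ordering A < B < D < E < F < G < J < L < M < N. The simplices of K, each written with vertices in increasing order, are:

  0-simplices (10): A, B, D, E, F, G, J, L, M, N
  1-simplices (30): AD, AE, AG, AL, AM, AN, BD, BE, BG, BJ, BL, BM, DE, DF, DL, DM, EF, EG, EJ, EN, FG, FL, FM, FN, GJ, GM, GN, JN, LM, LN
  2-simplices (20): ADL, ADM, AEG, AEN, AGM, ALN, BDE, BDL, BEJ, BGJ, BGM, BLM, DEF, DFM, EFG, EJN, FGN, FLM, FLN, GJN

so the chain groups are C_0 ≅ Z^10, C_1 ≅ Z^30, C_2 ≅ Z^20.

The boundary map ∂_1: C_1 → C_0 sends each edge [p,q] (with p < q) to q − p. For instance
  ∂AD = D − A.
The 10×30 boundary matrix has rank 9 and Smith normal form diag(1,1,1,1,1,1,1,1,1).

Boundary ∂_2: C_2 → C_1 sends each 2-simplex [p,q,r] to [q,r] − [p,r] + [p,q]. For instance
  ∂GJN = JN − GN + GJ,
  ∂BGJ = GJ − BJ + BG.
The 30×20 boundary matrix has rank 20 and Smith normal form diag(1,1,1,1,1,1,1,1,1,1,1,1,1,1,1,1,1,1,1,2).

Computing H_k = (kernel of ∂_k) / (image of ∂_{k+1}):

  H_0: rank C_0 − rank ∂_1 = 10 − 9 = 1, and the invariant factors of ∂_1 are all 1, so H_0 ≅ Z.
  H_1: rank ker ∂_1 − rank ∂_2 = (30 − 9) − 20 = 1, and ∂_2 has invariant factor 2 > 1, so H_1 ≅ Z ⊕ Z/2.
  H_2: rank ker ∂_2 − rank ∂_3 = (20 − 20) − 0 = 0, and there is no ∂_3, so H_2 ≅ 0.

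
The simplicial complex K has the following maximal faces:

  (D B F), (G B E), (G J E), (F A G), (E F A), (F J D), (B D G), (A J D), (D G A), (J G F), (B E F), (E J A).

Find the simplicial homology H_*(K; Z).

H_0 ≅ Z,  H_1 ≅ Z/2Z,  H_2 = 0.

K has 7 vertices, 18 edges, 12 triangles.
rank ∂_0 = 0, rank ∂_1 = 6 ⇒ b_0 = 7 − 0 − 6 = 1; all invariant factors of ∂_1 are 1 so no torsion. So H_0 ≅ Z.
rank ∂_1 = 6, rank ∂_2 = 12 ⇒ b_1 = 18 − 6 − 12 = 0; ∂_2 has invariant factor(s) [2] giving torsion. So H_1 ≅ Z/2Z.
rank ∂_2 = 12, rank ∂_3 = 0 ⇒ b_2 = 12 − 12 − 0 = 0. So H_2 ≅ 0.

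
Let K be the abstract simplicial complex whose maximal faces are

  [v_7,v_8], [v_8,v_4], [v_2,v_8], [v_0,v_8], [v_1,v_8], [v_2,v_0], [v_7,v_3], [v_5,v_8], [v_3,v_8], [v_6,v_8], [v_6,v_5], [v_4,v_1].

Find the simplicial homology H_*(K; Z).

H_0 ≅ Z,  H_1 ≅ Z^4.

We work with the vertex ordering v_0 < v_1 < v_2 < v_3 < v_4 < v_5 < v_6 < v_7 < v_8. The simplices of K, each written with vertices in increasing order, are:

  0-simplices (9): [v_0], [v_1], [v_2], [v_3], [v_4], [v_5], [v_6], [v_7], [v_8]
  1-simplices (12): [v_0,v_2], [v_0,v_8], [v_1,v_4], [v_1,v_8], [v_2,v_8], [v_3,v_7], [v_3,v_8], [v_4,v_8], [v_5,v_6], [v_5,v_8], [v_6,v_8], [v_7,v_8]

Hence C_0 ≅ Z^9, C_1 ≅ Z^12.

∂_1: C_1 → C_0 maps an edge to its endpoints' difference, ∂[p,q] = q − p. For instance
  ∂[v_0,v_8] = [v_8] − [v_0].
The resulting 9×12 matrix has rank 8, and its Smith normal form has invariant factors (1,1,1,1,1,1,1,1).

Reading off H_k = ker ∂_k / im ∂_{k+1}:

  H_0: rank C_0 − rank ∂_1 = 9 − 8 = 1, and the invariant factors of ∂_1 are all 1, so H_0 ≅ Z.
  H_1: rank ker ∂_1 − rank ∂_2 = (12 − 8) − 0 = 4, and there is no ∂_2, so H_1 ≅ Z^4.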